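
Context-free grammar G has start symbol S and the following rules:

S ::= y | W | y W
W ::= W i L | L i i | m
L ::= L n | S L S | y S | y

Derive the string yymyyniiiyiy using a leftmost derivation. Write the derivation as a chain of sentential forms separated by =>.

S => yW   [S ::= y W]
yW => yWiL   [W ::= W i L]
yWiL => yWiLiL   [W ::= W i L]
yWiLiL => yLiiiLiL   [W ::= L i i]
yLiiiLiL => yLniiiLiL   [L ::= L n]
yLniiiLiL => ySLSniiiLiL   [L ::= S L S]
ySLSniiiLiL => yyWLSniiiLiL   [S ::= y W]
yyWLSniiiLiL => yymLSniiiLiL   [W ::= m]
yymLSniiiLiL => yymySniiiLiL   [L ::= y]
yymySniiiLiL => yymyyniiiLiL   [S ::= y]
yymyyniiiLiL => yymyyniiiyiL   [L ::= y]
yymyyniiiyiL => yymyyniiiyiy   [L ::= y]

S => yW => yWiL => yWiLiL => yLiiiLiL => yLniiiLiL => ySLSniiiLiL => yyWLSniiiLiL => yymLSniiiLiL => yymySniiiLiL => yymyyniiiLiL => yymyyniiiyiL => yymyyniiiyiy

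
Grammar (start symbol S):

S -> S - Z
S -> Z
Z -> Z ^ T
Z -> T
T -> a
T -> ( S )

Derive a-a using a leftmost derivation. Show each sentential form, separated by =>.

S => S-Z   [S -> S - Z]
S-Z => Z-Z   [S -> Z]
Z-Z => T-Z   [Z -> T]
T-Z => a-Z   [T -> a]
a-Z => a-T   [Z -> T]
a-T => a-a   [T -> a]

S => S-Z => Z-Z => T-Z => a-Z => a-T => a-a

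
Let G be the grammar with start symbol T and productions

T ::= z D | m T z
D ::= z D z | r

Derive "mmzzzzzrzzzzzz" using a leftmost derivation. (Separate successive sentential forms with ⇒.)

T ⇒ mTz ⇒ mmTzz ⇒ mmzDzz ⇒ mmzzDzzz ⇒ mmzzzDzzzz ⇒ mmzzzzDzzzzz ⇒ mmzzzzzDzzzzzz ⇒ mmzzzzzrzzzzzz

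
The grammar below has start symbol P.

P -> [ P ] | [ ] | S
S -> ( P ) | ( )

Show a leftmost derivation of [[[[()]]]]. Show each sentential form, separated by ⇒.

P ⇒ [P] ⇒ [[P]] ⇒ [[[P]]] ⇒ [[[[P]]]] ⇒ [[[[S]]]] ⇒ [[[[()]]]]

P ⇒ [P]   [P -> [ P ]]
[P] ⇒ [[P]]   [P -> [ P ]]
[[P]] ⇒ [[[P]]]   [P -> [ P ]]
[[[P]]] ⇒ [[[[P]]]]   [P -> [ P ]]
[[[[P]]]] ⇒ [[[[S]]]]   [P -> S]
[[[[S]]]] ⇒ [[[[()]]]]   [S -> ( )]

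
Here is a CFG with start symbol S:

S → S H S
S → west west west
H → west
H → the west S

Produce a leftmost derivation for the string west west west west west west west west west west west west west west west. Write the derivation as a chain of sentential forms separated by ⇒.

S ⇒ S H S   [S → S H S]
S H S ⇒ S H S H S   [S → S H S]
S H S H S ⇒ S H S H S H S   [S → S H S]
S H S H S H S ⇒ west west west H S H S H S   [S → west west west]
west west west H S H S H S ⇒ west west west west S H S H S   [H → west]
west west west west S H S H S ⇒ west west west west west west west H S H S   [S → west west west]
west west west west west west west H S H S ⇒ west west west west west west west west S H S   [H → west]
west west west west west west west west S H S ⇒ west west west west west west west west west west west H S   [S → west west west]
west west west west west west west west west west west H S ⇒ west west west west west west west west west west west west S   [H → west]
west west west west west west west west west west west west S ⇒ west west west west west west west west west west west west west west west   [S → west west west]

S ⇒ S H S ⇒ S H S H S ⇒ S H S H S H S ⇒ west west west H S H S H S ⇒ west west west west S H S H S ⇒ west west west west west west west H S H S ⇒ west west west west west west west west S H S ⇒ west west west west west west west west west west west H S ⇒ west west west west west west west west west west west west S ⇒ west west west west west west west west west west west west west west west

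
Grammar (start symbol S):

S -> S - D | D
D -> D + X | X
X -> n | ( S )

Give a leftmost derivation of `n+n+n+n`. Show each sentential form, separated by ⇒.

S ⇒ D   [S -> D]
D ⇒ D+X   [D -> D + X]
D+X ⇒ D+X+X   [D -> D + X]
D+X+X ⇒ D+X+X+X   [D -> D + X]
D+X+X+X ⇒ X+X+X+X   [D -> X]
X+X+X+X ⇒ n+X+X+X   [X -> n]
n+X+X+X ⇒ n+n+X+X   [X -> n]
n+n+X+X ⇒ n+n+n+X   [X -> n]
n+n+n+X ⇒ n+n+n+n   [X -> n]

S⇒D⇒D+X⇒D+X+X⇒D+X+X+X⇒X+X+X+X⇒n+X+X+X⇒n+n+X+X⇒n+n+n+X⇒n+n+n+n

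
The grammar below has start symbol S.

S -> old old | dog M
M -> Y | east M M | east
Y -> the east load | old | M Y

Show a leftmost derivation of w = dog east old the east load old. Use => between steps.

S => dog M => dog east M M => dog east Y M => dog east M Y M => dog east Y Y M => dog east old Y M => dog east old the east load M => dog east old the east load Y => dog east old the east load old

S => dog M   [S -> dog M]
dog M => dog east M M   [M -> east M M]
dog east M M => dog east Y M   [M -> Y]
dog east Y M => dog east M Y M   [Y -> M Y]
dog east M Y M => dog east Y Y M   [M -> Y]
dog east Y Y M => dog east old Y M   [Y -> old]
dog east old Y M => dog east old the east load M   [Y -> the east load]
dog east old the east load M => dog east old the east load Y   [M -> Y]
dog east old the east load Y => dog east old the east load old   [Y -> old]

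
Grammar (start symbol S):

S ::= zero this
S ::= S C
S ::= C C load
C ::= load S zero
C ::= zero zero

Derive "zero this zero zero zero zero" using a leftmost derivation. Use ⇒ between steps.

S ⇒ S C   [S ::= S C]
S C ⇒ S C C   [S ::= S C]
S C C ⇒ zero this C C   [S ::= zero this]
zero this C C ⇒ zero this zero zero C   [C ::= zero zero]
zero this zero zero C ⇒ zero this zero zero zero zero   [C ::= zero zero]

S ⇒ S C ⇒ S C C ⇒ zero this C C ⇒ zero this zero zero C ⇒ zero this zero zero zero zero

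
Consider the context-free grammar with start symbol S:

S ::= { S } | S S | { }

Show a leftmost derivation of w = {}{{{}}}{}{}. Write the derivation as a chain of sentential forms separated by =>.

S => SS => SSS => {}SS => {}SSS => {}{S}SS => {}{{S}}SS => {}{{{}}}SS => {}{{{}}}{}S => {}{{{}}}{}{}

S => SS   [S ::= S S]
SS => SSS   [S ::= S S]
SSS => {}SS   [S ::= { }]
{}SS => {}SSS   [S ::= S S]
{}SSS => {}{S}SS   [S ::= { S }]
{}{S}SS => {}{{S}}SS   [S ::= { S }]
{}{{S}}SS => {}{{{}}}SS   [S ::= { }]
{}{{{}}}SS => {}{{{}}}{}S   [S ::= { }]
{}{{{}}}{}S => {}{{{}}}{}{}   [S ::= { }]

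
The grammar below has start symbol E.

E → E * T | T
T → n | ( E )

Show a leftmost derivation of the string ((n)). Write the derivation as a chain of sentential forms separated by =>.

E => T => (E) => (T) => ((E)) => ((T)) => ((n))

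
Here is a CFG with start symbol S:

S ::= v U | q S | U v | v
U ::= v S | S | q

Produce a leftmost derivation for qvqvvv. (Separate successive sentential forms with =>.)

S=>qS=>qvU=>qvS=>qvqS=>qvqUv=>qvqSv=>qvqUvv=>qvqSvv=>qvqvvv

S => qS   [S ::= q S]
qS => qvU   [S ::= v U]
qvU => qvS   [U ::= S]
qvS => qvqS   [S ::= q S]
qvqS => qvqUv   [S ::= U v]
qvqUv => qvqSv   [U ::= S]
qvqSv => qvqUvv   [S ::= U v]
qvqUvv => qvqSvv   [U ::= S]
qvqSvv => qvqvvv   [S ::= v]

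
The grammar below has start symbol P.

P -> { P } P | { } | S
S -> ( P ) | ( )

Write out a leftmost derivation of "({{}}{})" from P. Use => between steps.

P=>S=>(P)=>({P}P)=>({{}}P)=>({{}}{})

P => S   [P -> S]
S => (P)   [S -> ( P )]
(P) => ({P}P)   [P -> { P } P]
({P}P) => ({{}}P)   [P -> { }]
({{}}P) => ({{}}{})   [P -> { }]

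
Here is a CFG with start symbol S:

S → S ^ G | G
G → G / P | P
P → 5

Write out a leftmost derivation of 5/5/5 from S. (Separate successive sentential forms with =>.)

S => G   [S → G]
G => G/P   [G → G / P]
G/P => G/P/P   [G → G / P]
G/P/P => P/P/P   [G → P]
P/P/P => 5/P/P   [P → 5]
5/P/P => 5/5/P   [P → 5]
5/5/P => 5/5/5   [P → 5]

S => G => G/P => G/P/P => P/P/P => 5/P/P => 5/5/P => 5/5/5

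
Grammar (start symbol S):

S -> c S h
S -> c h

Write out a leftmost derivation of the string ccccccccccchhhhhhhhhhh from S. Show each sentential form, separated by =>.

S => cSh   [S -> c S h]
cSh => ccShh   [S -> c S h]
ccShh => cccShhh   [S -> c S h]
cccShhh => ccccShhhh   [S -> c S h]
ccccShhhh => cccccShhhhh   [S -> c S h]
cccccShhhhh => ccccccShhhhhh   [S -> c S h]
ccccccShhhhhh => cccccccShhhhhhh   [S -> c S h]
cccccccShhhhhhh => ccccccccShhhhhhhh   [S -> c S h]
ccccccccShhhhhhhh => cccccccccShhhhhhhhh   [S -> c S h]
cccccccccShhhhhhhhh => ccccccccccShhhhhhhhhh   [S -> c S h]
ccccccccccShhhhhhhhhh => ccccccccccchhhhhhhhhhh   [S -> c h]

S => cSh => ccShh => cccShhh => ccccShhhh => cccccShhhhh => ccccccShhhhhh => cccccccShhhhhhh => ccccccccShhhhhhhh => cccccccccShhhhhhhhh => ccccccccccShhhhhhhhhh => ccccccccccchhhhhhhhhhh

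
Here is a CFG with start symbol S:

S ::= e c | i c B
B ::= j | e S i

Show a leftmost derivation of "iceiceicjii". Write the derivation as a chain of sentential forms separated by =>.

S => icB => iceSi => iceicBi => iceiceSii => iceiceicBii => iceiceicjii

S => icB   [S ::= i c B]
icB => iceSi   [B ::= e S i]
iceSi => iceicBi   [S ::= i c B]
iceicBi => iceiceSii   [B ::= e S i]
iceiceSii => iceiceicBii   [S ::= i c B]
iceiceicBii => iceiceicjii   [B ::= j]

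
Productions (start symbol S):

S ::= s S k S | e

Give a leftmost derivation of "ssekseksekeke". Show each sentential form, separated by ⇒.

S ⇒ sSkS ⇒ ssSkSkS ⇒ ssekSkS ⇒ sseksSkSkS ⇒ sseksekSkS ⇒ ssekseksSkSkS ⇒ ssekseksekSkS ⇒ ssekseksekekS ⇒ ssekseksekeke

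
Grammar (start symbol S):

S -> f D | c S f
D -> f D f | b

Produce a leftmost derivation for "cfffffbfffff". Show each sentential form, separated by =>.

S => cSf => cfDf => cffDff => cfffDfff => cffffDffff => cfffffDfffff => cfffffbfffff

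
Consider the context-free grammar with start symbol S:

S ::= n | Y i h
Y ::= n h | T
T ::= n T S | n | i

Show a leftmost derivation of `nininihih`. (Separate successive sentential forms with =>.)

S => Yih => Tih => nTSih => niSih => niYihih => niTihih => ninTSihih => niniSihih => nininihih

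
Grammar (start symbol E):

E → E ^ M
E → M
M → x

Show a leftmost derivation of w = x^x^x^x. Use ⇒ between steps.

E ⇒ E^M   [E → E ^ M]
E^M ⇒ E^M^M   [E → E ^ M]
E^M^M ⇒ E^M^M^M   [E → E ^ M]
E^M^M^M ⇒ M^M^M^M   [E → M]
M^M^M^M ⇒ x^M^M^M   [M → x]
x^M^M^M ⇒ x^x^M^M   [M → x]
x^x^M^M ⇒ x^x^x^M   [M → x]
x^x^x^M ⇒ x^x^x^x   [M → x]

E ⇒ E^M ⇒ E^M^M ⇒ E^M^M^M ⇒ M^M^M^M ⇒ x^M^M^M ⇒ x^x^M^M ⇒ x^x^x^M ⇒ x^x^x^x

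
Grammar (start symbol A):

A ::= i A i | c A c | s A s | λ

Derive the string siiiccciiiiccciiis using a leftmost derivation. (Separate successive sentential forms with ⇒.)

A⇒sAs⇒siAis⇒siiAiis⇒siiiAiiis⇒siiicAciiis⇒siiiccAcciiis⇒siiicccAccciiis⇒siiiccciAiccciiis⇒siiiccciiAiiccciiis⇒siiiccciiiiccciiis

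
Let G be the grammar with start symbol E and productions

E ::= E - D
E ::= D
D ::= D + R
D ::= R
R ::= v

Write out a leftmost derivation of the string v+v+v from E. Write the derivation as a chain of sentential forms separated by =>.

E => D => D+R => D+R+R => R+R+R => v+R+R => v+v+R => v+v+v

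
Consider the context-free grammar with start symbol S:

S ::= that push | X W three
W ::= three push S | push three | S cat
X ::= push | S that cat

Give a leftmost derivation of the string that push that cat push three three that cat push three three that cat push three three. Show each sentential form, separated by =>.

S => X W three => S that cat W three => X W three that cat W three => S that cat W three that cat W three => X W three that cat W three that cat W three => S that cat W three that cat W three that cat W three => that push that cat W three that cat W three that cat W three => that push that cat push three three that cat W three that cat W three => that push that cat push three three that cat push three three that cat W three => that push that cat push three three that cat push three three that cat push three three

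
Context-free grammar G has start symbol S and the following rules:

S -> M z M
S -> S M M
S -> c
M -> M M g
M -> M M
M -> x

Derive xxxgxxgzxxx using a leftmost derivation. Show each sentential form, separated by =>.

S => SMM => MzMMM => MMgzMMM => MMMgzMMM => MMgMMgzMMM => MMMgMMgzMMM => xMMgMMgzMMM => xxMgMMgzMMM => xxxgMMgzMMM => xxxgxMgzMMM => xxxgxxgzMMM => xxxgxxgzxMM => xxxgxxgzxxM => xxxgxxgzxxx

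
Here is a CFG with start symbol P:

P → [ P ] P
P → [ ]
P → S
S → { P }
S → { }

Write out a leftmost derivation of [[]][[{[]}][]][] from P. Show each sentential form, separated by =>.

P => [P]P => [[]]P => [[]][P]P => [[]][[P]P]P => [[]][[S]P]P => [[]][[{P}]P]P => [[]][[{[]}]P]P => [[]][[{[]}][]]P => [[]][[{[]}][]][]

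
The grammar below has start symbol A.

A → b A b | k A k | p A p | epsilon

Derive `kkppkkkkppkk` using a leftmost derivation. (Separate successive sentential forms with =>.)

A => kAk   [A → k A k]
kAk => kkAkk   [A → k A k]
kkAkk => kkpApkk   [A → p A p]
kkpApkk => kkppAppkk   [A → p A p]
kkppAppkk => kkppkAkppkk   [A → k A k]
kkppkAkppkk => kkppkkAkkppkk   [A → k A k]
kkppkkAkkppkk => kkppkkkkppkk   [A → epsilon]

A=>kAk=>kkAkk=>kkpApkk=>kkppAppkk=>kkppkAkppkk=>kkppkkAkkppkk=>kkppkkkkppkk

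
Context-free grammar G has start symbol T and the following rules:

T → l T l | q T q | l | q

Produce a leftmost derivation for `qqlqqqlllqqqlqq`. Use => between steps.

T=>qTq=>qqTqq=>qqlTlqq=>qqlqTqlqq=>qqlqqTqqlqq=>qqlqqqTqqqlqq=>qqlqqqlTlqqqlqq=>qqlqqqlllqqqlqq

T => qTq   [T → q T q]
qTq => qqTqq   [T → q T q]
qqTqq => qqlTlqq   [T → l T l]
qqlTlqq => qqlqTqlqq   [T → q T q]
qqlqTqlqq => qqlqqTqqlqq   [T → q T q]
qqlqqTqqlqq => qqlqqqTqqqlqq   [T → q T q]
qqlqqqTqqqlqq => qqlqqqlTlqqqlqq   [T → l T l]
qqlqqqlTlqqqlqq => qqlqqqlllqqqlqq   [T → l]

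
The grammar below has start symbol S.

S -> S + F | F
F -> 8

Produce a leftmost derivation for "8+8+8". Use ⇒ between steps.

S ⇒ S+F ⇒ S+F+F ⇒ F+F+F ⇒ 8+F+F ⇒ 8+8+F ⇒ 8+8+8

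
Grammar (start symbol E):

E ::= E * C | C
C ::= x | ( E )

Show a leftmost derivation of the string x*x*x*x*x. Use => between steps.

E => E*C   [E ::= E * C]
E*C => E*C*C   [E ::= E * C]
E*C*C => E*C*C*C   [E ::= E * C]
E*C*C*C => E*C*C*C*C   [E ::= E * C]
E*C*C*C*C => C*C*C*C*C   [E ::= C]
C*C*C*C*C => x*C*C*C*C   [C ::= x]
x*C*C*C*C => x*x*C*C*C   [C ::= x]
x*x*C*C*C => x*x*x*C*C   [C ::= x]
x*x*x*C*C => x*x*x*x*C   [C ::= x]
x*x*x*x*C => x*x*x*x*x   [C ::= x]

E => E*C => E*C*C => E*C*C*C => E*C*C*C*C => C*C*C*C*C => x*C*C*C*C => x*x*C*C*C => x*x*x*C*C => x*x*x*x*C => x*x*x*x*x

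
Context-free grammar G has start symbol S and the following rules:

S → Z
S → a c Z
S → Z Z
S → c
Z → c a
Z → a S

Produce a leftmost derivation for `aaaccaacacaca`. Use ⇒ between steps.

S ⇒ ZZ ⇒ aSZ ⇒ aZZZ ⇒ aaSZZ ⇒ aaacZZZ ⇒ aaaccaZZ ⇒ aaaccaaSZ ⇒ aaaccaacZ ⇒ aaaccaacaS ⇒ aaaccaacaZZ ⇒ aaaccaacacaZ ⇒ aaaccaacacaca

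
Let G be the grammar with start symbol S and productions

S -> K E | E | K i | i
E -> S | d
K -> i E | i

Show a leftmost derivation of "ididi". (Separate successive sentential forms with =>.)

S => KE => iEE => idE => idS => idKi => idiEi => ididi

S => KE   [S -> K E]
KE => iEE   [K -> i E]
iEE => idE   [E -> d]
idE => idS   [E -> S]
idS => idKi   [S -> K i]
idKi => idiEi   [K -> i E]
idiEi => ididi   [E -> d]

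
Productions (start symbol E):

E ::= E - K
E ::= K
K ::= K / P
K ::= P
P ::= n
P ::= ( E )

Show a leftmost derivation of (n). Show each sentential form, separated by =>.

E => K => P => (E) => (K) => (P) => (n)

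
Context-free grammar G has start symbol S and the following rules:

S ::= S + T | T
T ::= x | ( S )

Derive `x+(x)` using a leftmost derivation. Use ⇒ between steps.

S ⇒ S+T   [S ::= S + T]
S+T ⇒ T+T   [S ::= T]
T+T ⇒ x+T   [T ::= x]
x+T ⇒ x+(S)   [T ::= ( S )]
x+(S) ⇒ x+(T)   [S ::= T]
x+(T) ⇒ x+(x)   [T ::= x]

S ⇒ S+T ⇒ T+T ⇒ x+T ⇒ x+(S) ⇒ x+(T) ⇒ x+(x)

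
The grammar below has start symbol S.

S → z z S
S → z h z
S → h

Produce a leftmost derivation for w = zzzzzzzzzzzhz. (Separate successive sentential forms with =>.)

S => zzS => zzzzS => zzzzzzS => zzzzzzzzS => zzzzzzzzzzS => zzzzzzzzzzzhz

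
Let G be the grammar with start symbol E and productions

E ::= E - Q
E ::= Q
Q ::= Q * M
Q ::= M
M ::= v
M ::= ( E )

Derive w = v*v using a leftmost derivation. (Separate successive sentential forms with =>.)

E=>Q=>Q*M=>M*M=>v*M=>v*v

E => Q   [E ::= Q]
Q => Q*M   [Q ::= Q * M]
Q*M => M*M   [Q ::= M]
M*M => v*M   [M ::= v]
v*M => v*v   [M ::= v]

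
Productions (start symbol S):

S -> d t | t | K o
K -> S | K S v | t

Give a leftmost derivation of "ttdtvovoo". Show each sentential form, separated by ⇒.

S ⇒ Ko ⇒ So ⇒ Koo ⇒ KSvoo ⇒ tSvoo ⇒ tKovoo ⇒ tKSvovoo ⇒ ttSvovoo ⇒ ttdtvovoo

S ⇒ Ko   [S -> K o]
Ko ⇒ So   [K -> S]
So ⇒ Koo   [S -> K o]
Koo ⇒ KSvoo   [K -> K S v]
KSvoo ⇒ tSvoo   [K -> t]
tSvoo ⇒ tKovoo   [S -> K o]
tKovoo ⇒ tKSvovoo   [K -> K S v]
tKSvovoo ⇒ ttSvovoo   [K -> t]
ttSvovoo ⇒ ttdtvovoo   [S -> d t]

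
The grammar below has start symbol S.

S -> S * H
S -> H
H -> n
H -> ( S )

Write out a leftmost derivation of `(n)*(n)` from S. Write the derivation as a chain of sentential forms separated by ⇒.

S ⇒ S*H ⇒ H*H ⇒ (S)*H ⇒ (H)*H ⇒ (n)*H ⇒ (n)*(S) ⇒ (n)*(H) ⇒ (n)*(n)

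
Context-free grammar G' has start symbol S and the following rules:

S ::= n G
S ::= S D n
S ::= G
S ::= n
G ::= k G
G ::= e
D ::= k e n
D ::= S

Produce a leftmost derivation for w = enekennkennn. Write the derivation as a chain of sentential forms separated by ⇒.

S ⇒ SDn ⇒ GDn ⇒ eDn ⇒ eSn ⇒ eSDnn ⇒ eSDnDnn ⇒ enGDnDnn ⇒ eneDnDnn ⇒ enekennDnn ⇒ enekennkennn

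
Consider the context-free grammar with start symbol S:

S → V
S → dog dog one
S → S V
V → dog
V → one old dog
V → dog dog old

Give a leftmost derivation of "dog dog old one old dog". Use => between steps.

S => S V   [S → S V]
S V => V V   [S → V]
V V => dog dog old V   [V → dog dog old]
dog dog old V => dog dog old one old dog   [V → one old dog]

S => S V => V V => dog dog old V => dog dog old one old dog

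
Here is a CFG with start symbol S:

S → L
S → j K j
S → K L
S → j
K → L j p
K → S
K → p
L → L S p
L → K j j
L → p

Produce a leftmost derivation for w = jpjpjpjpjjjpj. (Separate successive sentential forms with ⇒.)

S ⇒ jKj ⇒ jLjpj ⇒ jKjjjpj ⇒ jLjpjjjpj ⇒ jLSpjpjjjpj ⇒ jLSpSpjpjjjpj ⇒ jpSpSpjpjjjpj ⇒ jpjpSpjpjjjpj ⇒ jpjpjpjpjjjpj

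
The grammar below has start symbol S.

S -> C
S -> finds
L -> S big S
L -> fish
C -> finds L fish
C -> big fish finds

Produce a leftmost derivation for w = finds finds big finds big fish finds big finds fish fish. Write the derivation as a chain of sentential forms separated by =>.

S => C => finds L fish => finds S big S fish => finds finds big S fish => finds finds big C fish => finds finds big finds L fish fish => finds finds big finds S big S fish fish => finds finds big finds C big S fish fish => finds finds big finds big fish finds big S fish fish => finds finds big finds big fish finds big finds fish fish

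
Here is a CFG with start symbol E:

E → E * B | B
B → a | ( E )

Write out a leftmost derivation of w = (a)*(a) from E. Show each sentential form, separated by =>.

E => E*B   [E → E * B]
E*B => B*B   [E → B]
B*B => (E)*B   [B → ( E )]
(E)*B => (B)*B   [E → B]
(B)*B => (a)*B   [B → a]
(a)*B => (a)*(E)   [B → ( E )]
(a)*(E) => (a)*(B)   [E → B]
(a)*(B) => (a)*(a)   [B → a]

E=>E*B=>B*B=>(E)*B=>(B)*B=>(a)*B=>(a)*(E)=>(a)*(B)=>(a)*(a)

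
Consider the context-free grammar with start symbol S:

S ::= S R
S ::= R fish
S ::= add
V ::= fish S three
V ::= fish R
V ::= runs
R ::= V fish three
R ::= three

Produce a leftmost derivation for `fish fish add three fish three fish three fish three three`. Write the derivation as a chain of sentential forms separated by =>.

S => S R => S R R => R fish R R => V fish three fish R R => fish R fish three fish R R => fish V fish three fish three fish R R => fish fish S three fish three fish three fish R R => fish fish add three fish three fish three fish R R => fish fish add three fish three fish three fish three R => fish fish add three fish three fish three fish three three

S => S R   [S ::= S R]
S R => S R R   [S ::= S R]
S R R => R fish R R   [S ::= R fish]
R fish R R => V fish three fish R R   [R ::= V fish three]
V fish three fish R R => fish R fish three fish R R   [V ::= fish R]
fish R fish three fish R R => fish V fish three fish three fish R R   [R ::= V fish three]
fish V fish three fish three fish R R => fish fish S three fish three fish three fish R R   [V ::= fish S three]
fish fish S three fish three fish three fish R R => fish fish add three fish three fish three fish R R   [S ::= add]
fish fish add three fish three fish three fish R R => fish fish add three fish three fish three fish three R   [R ::= three]
fish fish add three fish three fish three fish three R => fish fish add three fish three fish three fish three three   [R ::= three]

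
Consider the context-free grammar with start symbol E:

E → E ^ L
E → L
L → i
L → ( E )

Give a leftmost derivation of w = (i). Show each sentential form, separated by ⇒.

E ⇒ L   [E → L]
L ⇒ (E)   [L → ( E )]
(E) ⇒ (L)   [E → L]
(L) ⇒ (i)   [L → i]

E⇒L⇒(E)⇒(L)⇒(i)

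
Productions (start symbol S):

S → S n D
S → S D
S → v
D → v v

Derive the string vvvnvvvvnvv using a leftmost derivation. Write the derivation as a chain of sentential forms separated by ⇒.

S⇒SnD⇒SDnD⇒SnDDnD⇒SDnDDnD⇒vDnDDnD⇒vvvnDDnD⇒vvvnvvDnD⇒vvvnvvvvnD⇒vvvnvvvvnvv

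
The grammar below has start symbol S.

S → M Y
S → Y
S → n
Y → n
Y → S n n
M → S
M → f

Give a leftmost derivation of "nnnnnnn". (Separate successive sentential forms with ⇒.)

S⇒MY⇒SY⇒YY⇒SnnY⇒nnnY⇒nnnSnn⇒nnnMYnn⇒nnnSYnn⇒nnnnYnn⇒nnnnnnn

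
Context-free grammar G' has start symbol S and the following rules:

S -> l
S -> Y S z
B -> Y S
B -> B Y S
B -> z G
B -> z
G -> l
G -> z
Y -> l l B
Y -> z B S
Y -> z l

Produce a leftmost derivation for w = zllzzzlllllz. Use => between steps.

S => YSz => zBSSz => zYSSSz => zllBSSSz => zllBYSSSSz => zllzGYSSSSz => zllzzYSSSSz => zllzzzlSSSSz => zllzzzllSSSz => zllzzzlllSSz => zllzzzllllSz => zllzzzlllllz

S => YSz   [S -> Y S z]
YSz => zBSSz   [Y -> z B S]
zBSSz => zYSSSz   [B -> Y S]
zYSSSz => zllBSSSz   [Y -> l l B]
zllBSSSz => zllBYSSSSz   [B -> B Y S]
zllBYSSSSz => zllzGYSSSSz   [B -> z G]
zllzGYSSSSz => zllzzYSSSSz   [G -> z]
zllzzYSSSSz => zllzzzlSSSSz   [Y -> z l]
zllzzzlSSSSz => zllzzzllSSSz   [S -> l]
zllzzzllSSSz => zllzzzlllSSz   [S -> l]
zllzzzlllSSz => zllzzzllllSz   [S -> l]
zllzzzllllSz => zllzzzlllllz   [S -> l]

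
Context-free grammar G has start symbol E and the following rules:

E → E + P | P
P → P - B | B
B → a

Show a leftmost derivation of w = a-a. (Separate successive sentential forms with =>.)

E => P => P-B => B-B => a-B => a-a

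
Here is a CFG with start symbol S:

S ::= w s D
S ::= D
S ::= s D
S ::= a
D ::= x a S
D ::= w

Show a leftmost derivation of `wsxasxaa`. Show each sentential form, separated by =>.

S=>wsD=>wsxaS=>wsxasD=>wsxasxaS=>wsxasxaa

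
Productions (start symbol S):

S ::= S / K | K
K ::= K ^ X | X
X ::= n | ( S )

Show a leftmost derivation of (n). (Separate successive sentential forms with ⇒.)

S ⇒ K   [S ::= K]
K ⇒ X   [K ::= X]
X ⇒ (S)   [X ::= ( S )]
(S) ⇒ (K)   [S ::= K]
(K) ⇒ (X)   [K ::= X]
(X) ⇒ (n)   [X ::= n]

S⇒K⇒X⇒(S)⇒(K)⇒(X)⇒(n)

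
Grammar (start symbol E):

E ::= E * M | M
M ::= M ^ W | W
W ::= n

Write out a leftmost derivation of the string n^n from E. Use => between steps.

E => M => M^W => W^W => n^W => n^n

E => M   [E ::= M]
M => M^W   [M ::= M ^ W]
M^W => W^W   [M ::= W]
W^W => n^W   [W ::= n]
n^W => n^n   [W ::= n]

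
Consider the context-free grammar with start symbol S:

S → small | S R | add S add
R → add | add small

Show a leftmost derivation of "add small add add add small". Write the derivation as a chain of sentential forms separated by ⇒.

S ⇒ S R ⇒ add S add R ⇒ add S R add R ⇒ add small R add R ⇒ add small add add R ⇒ add small add add add small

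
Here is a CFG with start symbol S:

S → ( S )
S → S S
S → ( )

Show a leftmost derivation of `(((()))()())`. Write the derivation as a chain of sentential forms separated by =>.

S => (S) => (SS) => (SSS) => ((S)SS) => (((S))SS) => (((()))SS) => (((()))()S) => (((()))()())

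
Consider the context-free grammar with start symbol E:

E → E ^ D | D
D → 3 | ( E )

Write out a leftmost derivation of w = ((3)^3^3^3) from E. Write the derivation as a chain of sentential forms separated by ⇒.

E ⇒ D ⇒ (E) ⇒ (E^D) ⇒ (E^D^D) ⇒ (E^D^D^D) ⇒ (D^D^D^D) ⇒ ((E)^D^D^D) ⇒ ((D)^D^D^D) ⇒ ((3)^D^D^D) ⇒ ((3)^3^D^D) ⇒ ((3)^3^3^D) ⇒ ((3)^3^3^3)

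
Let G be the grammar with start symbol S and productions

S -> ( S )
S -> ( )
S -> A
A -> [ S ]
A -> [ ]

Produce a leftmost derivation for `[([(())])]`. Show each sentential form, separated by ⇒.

S ⇒ A ⇒ [S] ⇒ [(S)] ⇒ [(A)] ⇒ [([S])] ⇒ [([(S)])] ⇒ [([(())])]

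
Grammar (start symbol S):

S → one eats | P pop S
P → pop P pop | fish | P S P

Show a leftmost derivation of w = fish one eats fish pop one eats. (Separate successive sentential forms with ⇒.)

S ⇒ P pop S   [S → P pop S]
P pop S ⇒ P S P pop S   [P → P S P]
P S P pop S ⇒ fish S P pop S   [P → fish]
fish S P pop S ⇒ fish one eats P pop S   [S → one eats]
fish one eats P pop S ⇒ fish one eats fish pop S   [P → fish]
fish one eats fish pop S ⇒ fish one eats fish pop one eats   [S → one eats]

S ⇒ P pop S ⇒ P S P pop S ⇒ fish S P pop S ⇒ fish one eats P pop S ⇒ fish one eats fish pop S ⇒ fish one eats fish pop one eats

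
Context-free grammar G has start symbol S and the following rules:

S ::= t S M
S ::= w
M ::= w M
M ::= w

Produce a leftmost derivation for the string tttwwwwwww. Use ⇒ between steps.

S ⇒ tSM ⇒ ttSMM ⇒ tttSMMM ⇒ tttwMMM ⇒ tttwwMMM ⇒ tttwwwMMM ⇒ tttwwwwMM ⇒ tttwwwwwM ⇒ tttwwwwwwM ⇒ tttwwwwwww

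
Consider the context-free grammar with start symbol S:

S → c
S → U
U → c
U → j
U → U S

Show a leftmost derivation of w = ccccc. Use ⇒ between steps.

S ⇒ U   [S → U]
U ⇒ US   [U → U S]
US ⇒ USS   [U → U S]
USS ⇒ USSS   [U → U S]
USSS ⇒ USSSS   [U → U S]
USSSS ⇒ cSSSS   [U → c]
cSSSS ⇒ ccSSS   [S → c]
ccSSS ⇒ cccSS   [S → c]
cccSS ⇒ ccccS   [S → c]
ccccS ⇒ ccccc   [S → c]

S ⇒ U ⇒ US ⇒ USS ⇒ USSS ⇒ USSSS ⇒ cSSSS ⇒ ccSSS ⇒ cccSS ⇒ ccccS ⇒ ccccc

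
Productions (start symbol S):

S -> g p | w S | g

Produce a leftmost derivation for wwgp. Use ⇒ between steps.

S⇒wS⇒wwS⇒wwgp

S ⇒ wS   [S -> w S]
wS ⇒ wwS   [S -> w S]
wwS ⇒ wwgp   [S -> g p]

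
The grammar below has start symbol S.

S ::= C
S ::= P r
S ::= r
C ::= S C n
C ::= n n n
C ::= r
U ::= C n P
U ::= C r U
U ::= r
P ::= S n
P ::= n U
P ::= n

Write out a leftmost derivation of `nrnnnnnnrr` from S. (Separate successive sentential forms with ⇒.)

S⇒Pr⇒nUr⇒nCnPr⇒nSCnnPr⇒nrCnnPr⇒nrnnnnnPr⇒nrnnnnnnUr⇒nrnnnnnnrr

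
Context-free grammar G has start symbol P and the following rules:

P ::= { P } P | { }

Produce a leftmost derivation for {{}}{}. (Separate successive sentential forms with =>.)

P => {P}P => {{}}P => {{}}{}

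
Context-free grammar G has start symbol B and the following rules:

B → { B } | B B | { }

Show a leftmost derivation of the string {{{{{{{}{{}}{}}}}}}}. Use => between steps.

B => {B} => {{B}} => {{{B}}} => {{{{B}}}} => {{{{{B}}}}} => {{{{{{B}}}}}} => {{{{{{BB}}}}}} => {{{{{{BBB}}}}}} => {{{{{{{}BB}}}}}} => {{{{{{{}{B}B}}}}}} => {{{{{{{}{{}}B}}}}}} => {{{{{{{}{{}}{}}}}}}}

B => {B}   [B → { B }]
{B} => {{B}}   [B → { B }]
{{B}} => {{{B}}}   [B → { B }]
{{{B}}} => {{{{B}}}}   [B → { B }]
{{{{B}}}} => {{{{{B}}}}}   [B → { B }]
{{{{{B}}}}} => {{{{{{B}}}}}}   [B → { B }]
{{{{{{B}}}}}} => {{{{{{BB}}}}}}   [B → B B]
{{{{{{BB}}}}}} => {{{{{{BBB}}}}}}   [B → B B]
{{{{{{BBB}}}}}} => {{{{{{{}BB}}}}}}   [B → { }]
{{{{{{{}BB}}}}}} => {{{{{{{}{B}B}}}}}}   [B → { B }]
{{{{{{{}{B}B}}}}}} => {{{{{{{}{{}}B}}}}}}   [B → { }]
{{{{{{{}{{}}B}}}}}} => {{{{{{{}{{}}{}}}}}}}   [B → { }]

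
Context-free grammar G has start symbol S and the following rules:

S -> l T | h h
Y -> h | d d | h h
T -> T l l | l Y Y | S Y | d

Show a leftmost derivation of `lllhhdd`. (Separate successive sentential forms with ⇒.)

S ⇒ lT   [S -> l T]
lT ⇒ lSY   [T -> S Y]
lSY ⇒ llTY   [S -> l T]
llTY ⇒ lllYYY   [T -> l Y Y]
lllYYY ⇒ lllhYY   [Y -> h]
lllhYY ⇒ lllhhY   [Y -> h]
lllhhY ⇒ lllhhdd   [Y -> d d]

S ⇒ lT ⇒ lSY ⇒ llTY ⇒ lllYYY ⇒ lllhYY ⇒ lllhhY ⇒ lllhhdd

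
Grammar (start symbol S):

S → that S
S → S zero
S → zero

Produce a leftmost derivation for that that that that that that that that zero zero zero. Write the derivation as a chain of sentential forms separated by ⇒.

S ⇒ that S ⇒ that S zero ⇒ that S zero zero ⇒ that that S zero zero ⇒ that that that S zero zero ⇒ that that that that S zero zero ⇒ that that that that that S zero zero ⇒ that that that that that that S zero zero ⇒ that that that that that that that S zero zero ⇒ that that that that that that that that S zero zero ⇒ that that that that that that that that zero zero zero

S ⇒ that S   [S → that S]
that S ⇒ that S zero   [S → S zero]
that S zero ⇒ that S zero zero   [S → S zero]
that S zero zero ⇒ that that S zero zero   [S → that S]
that that S zero zero ⇒ that that that S zero zero   [S → that S]
that that that S zero zero ⇒ that that that that S zero zero   [S → that S]
that that that that S zero zero ⇒ that that that that that S zero zero   [S → that S]
that that that that that S zero zero ⇒ that that that that that that S zero zero   [S → that S]
that that that that that that S zero zero ⇒ that that that that that that that S zero zero   [S → that S]
that that that that that that that S zero zero ⇒ that that that that that that that that S zero zero   [S → that S]
that that that that that that that that S zero zero ⇒ that that that that that that that that zero zero zero   [S → zero]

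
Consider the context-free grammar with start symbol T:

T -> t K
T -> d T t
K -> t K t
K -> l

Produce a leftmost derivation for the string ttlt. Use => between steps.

T=>tK=>ttKt=>ttlt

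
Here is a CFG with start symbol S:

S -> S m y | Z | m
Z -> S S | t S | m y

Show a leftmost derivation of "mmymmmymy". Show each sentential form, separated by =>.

S => Smy => Smymy => Zmymy => SSmymy => ZSmymy => SSSmymy => SmySSmymy => mmySSmymy => mmymSmymy => mmymmmymy

S => Smy   [S -> S m y]
Smy => Smymy   [S -> S m y]
Smymy => Zmymy   [S -> Z]
Zmymy => SSmymy   [Z -> S S]
SSmymy => ZSmymy   [S -> Z]
ZSmymy => SSSmymy   [Z -> S S]
SSSmymy => SmySSmymy   [S -> S m y]
SmySSmymy => mmySSmymy   [S -> m]
mmySSmymy => mmymSmymy   [S -> m]
mmymSmymy => mmymmmymy   [S -> m]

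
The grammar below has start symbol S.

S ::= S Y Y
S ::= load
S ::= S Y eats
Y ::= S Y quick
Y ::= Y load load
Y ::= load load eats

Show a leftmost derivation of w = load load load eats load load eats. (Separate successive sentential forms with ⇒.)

S ⇒ S Y eats ⇒ load Y eats ⇒ load Y load load eats ⇒ load load load eats load load eats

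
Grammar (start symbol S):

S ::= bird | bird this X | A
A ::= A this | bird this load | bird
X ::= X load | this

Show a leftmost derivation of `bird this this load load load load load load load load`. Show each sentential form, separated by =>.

S => bird this X => bird this X load => bird this X load load => bird this X load load load => bird this X load load load load => bird this X load load load load load => bird this X load load load load load load => bird this X load load load load load load load => bird this X load load load load load load load load => bird this this load load load load load load load load

S => bird this X   [S ::= bird this X]
bird this X => bird this X load   [X ::= X load]
bird this X load => bird this X load load   [X ::= X load]
bird this X load load => bird this X load load load   [X ::= X load]
bird this X load load load => bird this X load load load load   [X ::= X load]
bird this X load load load load => bird this X load load load load load   [X ::= X load]
bird this X load load load load load => bird this X load load load load load load   [X ::= X load]
bird this X load load load load load load => bird this X load load load load load load load   [X ::= X load]
bird this X load load load load load load load => bird this X load load load load load load load load   [X ::= X load]
bird this X load load load load load load load load => bird this this load load load load load load load load   [X ::= this]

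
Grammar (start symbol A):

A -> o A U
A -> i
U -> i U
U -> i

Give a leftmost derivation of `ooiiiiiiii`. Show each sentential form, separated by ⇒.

A ⇒ oAU ⇒ ooAUU ⇒ ooiUU ⇒ ooiiUU ⇒ ooiiiUU ⇒ ooiiiiUU ⇒ ooiiiiiUU ⇒ ooiiiiiiUU ⇒ ooiiiiiiiU ⇒ ooiiiiiiii

A ⇒ oAU   [A -> o A U]
oAU ⇒ ooAUU   [A -> o A U]
ooAUU ⇒ ooiUU   [A -> i]
ooiUU ⇒ ooiiUU   [U -> i U]
ooiiUU ⇒ ooiiiUU   [U -> i U]
ooiiiUU ⇒ ooiiiiUU   [U -> i U]
ooiiiiUU ⇒ ooiiiiiUU   [U -> i U]
ooiiiiiUU ⇒ ooiiiiiiUU   [U -> i U]
ooiiiiiiUU ⇒ ooiiiiiiiU   [U -> i]
ooiiiiiiiU ⇒ ooiiiiiiii   [U -> i]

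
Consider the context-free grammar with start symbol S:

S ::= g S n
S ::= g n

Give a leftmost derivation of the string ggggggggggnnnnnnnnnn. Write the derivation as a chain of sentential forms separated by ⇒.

S⇒gSn⇒ggSnn⇒gggSnnn⇒ggggSnnnn⇒gggggSnnnnn⇒ggggggSnnnnnn⇒gggggggSnnnnnnn⇒ggggggggSnnnnnnnn⇒gggggggggSnnnnnnnnn⇒ggggggggggnnnnnnnnnn

S ⇒ gSn   [S ::= g S n]
gSn ⇒ ggSnn   [S ::= g S n]
ggSnn ⇒ gggSnnn   [S ::= g S n]
gggSnnn ⇒ ggggSnnnn   [S ::= g S n]
ggggSnnnn ⇒ gggggSnnnnn   [S ::= g S n]
gggggSnnnnn ⇒ ggggggSnnnnnn   [S ::= g S n]
ggggggSnnnnnn ⇒ gggggggSnnnnnnn   [S ::= g S n]
gggggggSnnnnnnn ⇒ ggggggggSnnnnnnnn   [S ::= g S n]
ggggggggSnnnnnnnn ⇒ gggggggggSnnnnnnnnn   [S ::= g S n]
gggggggggSnnnnnnnnn ⇒ ggggggggggnnnnnnnnnn   [S ::= g n]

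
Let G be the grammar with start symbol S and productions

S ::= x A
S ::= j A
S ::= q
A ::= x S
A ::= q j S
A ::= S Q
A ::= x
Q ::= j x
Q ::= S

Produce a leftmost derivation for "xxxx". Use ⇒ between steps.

S ⇒ xA   [S ::= x A]
xA ⇒ xxS   [A ::= x S]
xxS ⇒ xxxA   [S ::= x A]
xxxA ⇒ xxxx   [A ::= x]

S ⇒ xA ⇒ xxS ⇒ xxxA ⇒ xxxx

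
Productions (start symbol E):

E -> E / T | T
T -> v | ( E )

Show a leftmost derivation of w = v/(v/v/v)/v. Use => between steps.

E => E/T => E/T/T => T/T/T => v/T/T => v/(E)/T => v/(E/T)/T => v/(E/T/T)/T => v/(T/T/T)/T => v/(v/T/T)/T => v/(v/v/T)/T => v/(v/v/v)/T => v/(v/v/v)/v

E => E/T   [E -> E / T]
E/T => E/T/T   [E -> E / T]
E/T/T => T/T/T   [E -> T]
T/T/T => v/T/T   [T -> v]
v/T/T => v/(E)/T   [T -> ( E )]
v/(E)/T => v/(E/T)/T   [E -> E / T]
v/(E/T)/T => v/(E/T/T)/T   [E -> E / T]
v/(E/T/T)/T => v/(T/T/T)/T   [E -> T]
v/(T/T/T)/T => v/(v/T/T)/T   [T -> v]
v/(v/T/T)/T => v/(v/v/T)/T   [T -> v]
v/(v/v/T)/T => v/(v/v/v)/T   [T -> v]
v/(v/v/v)/T => v/(v/v/v)/v   [T -> v]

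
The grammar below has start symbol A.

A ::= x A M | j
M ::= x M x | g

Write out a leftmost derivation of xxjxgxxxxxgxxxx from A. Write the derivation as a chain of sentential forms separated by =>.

A => xAM   [A ::= x A M]
xAM => xxAMM   [A ::= x A M]
xxAMM => xxjMM   [A ::= j]
xxjMM => xxjxMxM   [M ::= x M x]
xxjxMxM => xxjxgxM   [M ::= g]
xxjxgxM => xxjxgxxMx   [M ::= x M x]
xxjxgxxMx => xxjxgxxxMxx   [M ::= x M x]
xxjxgxxxMxx => xxjxgxxxxMxxx   [M ::= x M x]
xxjxgxxxxMxxx => xxjxgxxxxxMxxxx   [M ::= x M x]
xxjxgxxxxxMxxxx => xxjxgxxxxxgxxxx   [M ::= g]

A => xAM => xxAMM => xxjMM => xxjxMxM => xxjxgxM => xxjxgxxMx => xxjxgxxxMxx => xxjxgxxxxMxxx => xxjxgxxxxxMxxxx => xxjxgxxxxxgxxxx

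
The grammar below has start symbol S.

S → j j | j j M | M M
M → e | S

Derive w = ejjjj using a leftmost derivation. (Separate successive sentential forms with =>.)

S=>MM=>eM=>eS=>ejjM=>ejjS=>ejjjj

S => MM   [S → M M]
MM => eM   [M → e]
eM => eS   [M → S]
eS => ejjM   [S → j j M]
ejjM => ejjS   [M → S]
ejjS => ejjjj   [S → j j]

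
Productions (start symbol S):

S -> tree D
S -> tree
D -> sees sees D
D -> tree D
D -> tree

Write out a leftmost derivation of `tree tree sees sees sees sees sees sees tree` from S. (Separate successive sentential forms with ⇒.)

S ⇒ tree D ⇒ tree tree D ⇒ tree tree sees sees D ⇒ tree tree sees sees sees sees D ⇒ tree tree sees sees sees sees sees sees D ⇒ tree tree sees sees sees sees sees sees tree

S ⇒ tree D   [S -> tree D]
tree D ⇒ tree tree D   [D -> tree D]
tree tree D ⇒ tree tree sees sees D   [D -> sees sees D]
tree tree sees sees D ⇒ tree tree sees sees sees sees D   [D -> sees sees D]
tree tree sees sees sees sees D ⇒ tree tree sees sees sees sees sees sees D   [D -> sees sees D]
tree tree sees sees sees sees sees sees D ⇒ tree tree sees sees sees sees sees sees tree   [D -> tree]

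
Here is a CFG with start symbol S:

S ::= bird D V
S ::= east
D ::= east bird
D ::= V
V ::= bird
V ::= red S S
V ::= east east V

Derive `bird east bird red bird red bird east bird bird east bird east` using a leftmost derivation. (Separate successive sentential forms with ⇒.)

S ⇒ bird D V ⇒ bird east bird V ⇒ bird east bird red S S ⇒ bird east bird red bird D V S ⇒ bird east bird red bird V V S ⇒ bird east bird red bird red S S V S ⇒ bird east bird red bird red bird D V S V S ⇒ bird east bird red bird red bird east bird V S V S ⇒ bird east bird red bird red bird east bird bird S V S ⇒ bird east bird red bird red bird east bird bird east V S ⇒ bird east bird red bird red bird east bird bird east bird S ⇒ bird east bird red bird red bird east bird bird east bird east

S ⇒ bird D V   [S ::= bird D V]
bird D V ⇒ bird east bird V   [D ::= east bird]
bird east bird V ⇒ bird east bird red S S   [V ::= red S S]
bird east bird red S S ⇒ bird east bird red bird D V S   [S ::= bird D V]
bird east bird red bird D V S ⇒ bird east bird red bird V V S   [D ::= V]
bird east bird red bird V V S ⇒ bird east bird red bird red S S V S   [V ::= red S S]
bird east bird red bird red S S V S ⇒ bird east bird red bird red bird D V S V S   [S ::= bird D V]
bird east bird red bird red bird D V S V S ⇒ bird east bird red bird red bird east bird V S V S   [D ::= east bird]
bird east bird red bird red bird east bird V S V S ⇒ bird east bird red bird red bird east bird bird S V S   [V ::= bird]
bird east bird red bird red bird east bird bird S V S ⇒ bird east bird red bird red bird east bird bird east V S   [S ::= east]
bird east bird red bird red bird east bird bird east V S ⇒ bird east bird red bird red bird east bird bird east bird S   [V ::= bird]
bird east bird red bird red bird east bird bird east bird S ⇒ bird east bird red bird red bird east bird bird east bird east   [S ::= east]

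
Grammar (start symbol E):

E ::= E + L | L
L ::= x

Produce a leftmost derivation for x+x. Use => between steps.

E => E+L => L+L => x+L => x+x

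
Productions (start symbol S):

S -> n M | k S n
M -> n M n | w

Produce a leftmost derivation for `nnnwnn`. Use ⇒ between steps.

S ⇒ nM ⇒ nnMn ⇒ nnnMnn ⇒ nnnwnn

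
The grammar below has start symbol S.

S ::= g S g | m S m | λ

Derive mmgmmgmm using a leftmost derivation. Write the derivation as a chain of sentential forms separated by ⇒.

S ⇒ mSm ⇒ mmSmm ⇒ mmgSgmm ⇒ mmgmSmgmm ⇒ mmgmmgmm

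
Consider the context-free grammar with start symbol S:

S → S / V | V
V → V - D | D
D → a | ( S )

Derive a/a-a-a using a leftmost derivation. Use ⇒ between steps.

S ⇒ S/V ⇒ V/V ⇒ D/V ⇒ a/V ⇒ a/V-D ⇒ a/V-D-D ⇒ a/D-D-D ⇒ a/a-D-D ⇒ a/a-a-D ⇒ a/a-a-a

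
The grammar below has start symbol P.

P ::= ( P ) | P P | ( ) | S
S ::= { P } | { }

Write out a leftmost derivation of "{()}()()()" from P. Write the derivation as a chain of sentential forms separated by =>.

P => PP => PPP => PPPP => SPPP => {P}PPP => {()}PPP => {()}()PP => {()}()()P => {()}()()()

P => PP   [P ::= P P]
PP => PPP   [P ::= P P]
PPP => PPPP   [P ::= P P]
PPPP => SPPP   [P ::= S]
SPPP => {P}PPP   [S ::= { P }]
{P}PPP => {()}PPP   [P ::= ( )]
{()}PPP => {()}()PP   [P ::= ( )]
{()}()PP => {()}()()P   [P ::= ( )]
{()}()()P => {()}()()()   [P ::= ( )]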